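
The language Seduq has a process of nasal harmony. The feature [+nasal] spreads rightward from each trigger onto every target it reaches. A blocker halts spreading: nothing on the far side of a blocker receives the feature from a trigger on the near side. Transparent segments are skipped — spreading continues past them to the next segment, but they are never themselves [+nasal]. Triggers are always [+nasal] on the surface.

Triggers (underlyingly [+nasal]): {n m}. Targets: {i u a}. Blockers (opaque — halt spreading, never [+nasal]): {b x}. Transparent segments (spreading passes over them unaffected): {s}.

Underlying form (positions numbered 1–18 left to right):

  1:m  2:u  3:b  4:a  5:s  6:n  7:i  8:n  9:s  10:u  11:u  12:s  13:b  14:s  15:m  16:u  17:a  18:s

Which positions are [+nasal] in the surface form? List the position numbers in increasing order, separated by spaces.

From /m/ at 1 rightward: 2 /u/ → [+nasal]; 3 /b/ blocks.
From /n/ at 6 rightward: 7 /i/ → [+nasal]; 8 /n/ is itself a trigger — this domain ends here.
From /n/ at 8 rightward: 9 /s/ transparent; 10 /u/ → [+nasal]; 11 /u/ → [+nasal]; 12 /s/ transparent; 13 /b/ blocks.
From /m/ at 15 rightward: 16 /u/ → [+nasal]; 17 /a/ → [+nasal]; 18 /s/ transparent; word edge.
Target with no active source: position 4 stays [-nasal].

1 2 6 7 8 10 11 15 16 17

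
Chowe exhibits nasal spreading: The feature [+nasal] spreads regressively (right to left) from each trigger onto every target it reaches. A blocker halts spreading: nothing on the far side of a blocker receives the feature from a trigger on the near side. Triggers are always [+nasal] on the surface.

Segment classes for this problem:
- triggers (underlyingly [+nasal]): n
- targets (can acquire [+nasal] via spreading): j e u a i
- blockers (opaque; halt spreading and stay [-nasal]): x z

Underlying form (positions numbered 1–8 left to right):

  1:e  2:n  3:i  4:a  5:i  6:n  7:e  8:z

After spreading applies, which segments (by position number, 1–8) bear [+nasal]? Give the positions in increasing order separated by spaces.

1 2 3 4 5 6

From /n/ at 2 leftward: 1 /e/ → [+nasal]; word edge.
From /n/ at 6 leftward: 5 /i/ → [+nasal]; 4 /a/ → [+nasal]; 3 /i/ → [+nasal]; 2 /n/ is itself a trigger — this domain ends here.
Target with no active source: position 7 stays [-nasal].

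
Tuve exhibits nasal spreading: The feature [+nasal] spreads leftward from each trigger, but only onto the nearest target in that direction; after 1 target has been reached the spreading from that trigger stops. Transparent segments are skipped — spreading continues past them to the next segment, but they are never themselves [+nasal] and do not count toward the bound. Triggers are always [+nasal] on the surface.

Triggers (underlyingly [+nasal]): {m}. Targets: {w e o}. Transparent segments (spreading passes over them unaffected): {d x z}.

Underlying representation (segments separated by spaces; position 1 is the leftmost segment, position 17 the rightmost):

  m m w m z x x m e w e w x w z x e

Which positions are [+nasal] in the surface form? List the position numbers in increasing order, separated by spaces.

1 2 3 4 8

From /m/ at 1 leftward: word edge.
From /m/ at 2 leftward: 1 /m/ is itself a trigger — this domain ends here.
From /m/ at 4 leftward: 3 /w/ → [+nasal]; bound reached.
From /m/ at 8 leftward: 7 /x/ transparent; 6 /x/ transparent; 5 /z/ transparent; 4 /m/ is itself a trigger — this domain ends here.
Targets with no active source: positions 9 10 11 12 14 17 stay [-nasal].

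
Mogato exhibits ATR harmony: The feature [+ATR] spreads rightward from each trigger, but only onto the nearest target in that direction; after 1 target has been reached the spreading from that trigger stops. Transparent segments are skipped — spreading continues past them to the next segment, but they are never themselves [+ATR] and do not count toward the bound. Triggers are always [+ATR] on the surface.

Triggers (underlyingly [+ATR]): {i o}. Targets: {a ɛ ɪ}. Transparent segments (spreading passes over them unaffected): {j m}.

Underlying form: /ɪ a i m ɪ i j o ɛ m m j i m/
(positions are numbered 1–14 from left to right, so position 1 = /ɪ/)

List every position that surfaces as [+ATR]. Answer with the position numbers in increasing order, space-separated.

3 5 6 8 9 13

From /i/ at 3 rightward: 4 /m/ transparent; 5 /ɪ/ → [+ATR]; bound reached.
From /i/ at 6 rightward: 7 /j/ transparent; 8 /o/ is itself a trigger — this domain ends here.
From /o/ at 8 rightward: 9 /ɛ/ → [+ATR]; bound reached.
From /i/ at 13 rightward: 14 /m/ transparent; word edge.
Targets with no active source: positions 1 2 stay [-ATR].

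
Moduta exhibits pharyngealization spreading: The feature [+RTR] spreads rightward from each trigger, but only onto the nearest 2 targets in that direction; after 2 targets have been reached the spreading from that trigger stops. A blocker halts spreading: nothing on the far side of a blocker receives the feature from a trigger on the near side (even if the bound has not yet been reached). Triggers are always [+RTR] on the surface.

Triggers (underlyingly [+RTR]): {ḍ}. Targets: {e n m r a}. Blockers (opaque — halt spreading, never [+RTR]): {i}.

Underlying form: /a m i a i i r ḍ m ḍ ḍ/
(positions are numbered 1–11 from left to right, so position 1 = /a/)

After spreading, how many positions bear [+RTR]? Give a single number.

4

From /ḍ/ at 8 rightward: 9 /m/ → [+RTR]; 10 /ḍ/ is itself a trigger — this domain ends here.
From /ḍ/ at 10 rightward: 11 /ḍ/ is itself a trigger — this domain ends here.
From /ḍ/ at 11 rightward: word edge.
Targets with no active source: positions 1 2 4 7 stay [-emphatic].
[+RTR] positions on the surface: 8 9 10 11.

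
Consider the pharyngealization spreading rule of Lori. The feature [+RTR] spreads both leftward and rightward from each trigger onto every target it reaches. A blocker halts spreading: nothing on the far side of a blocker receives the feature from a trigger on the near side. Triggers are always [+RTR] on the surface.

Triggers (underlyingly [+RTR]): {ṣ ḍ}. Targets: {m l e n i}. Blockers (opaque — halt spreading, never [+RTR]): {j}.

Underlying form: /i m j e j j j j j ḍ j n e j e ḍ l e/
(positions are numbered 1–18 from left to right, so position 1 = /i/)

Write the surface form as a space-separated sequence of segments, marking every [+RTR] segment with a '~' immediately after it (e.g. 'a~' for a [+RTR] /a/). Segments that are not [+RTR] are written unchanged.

i m j e j j j j j ḍ~ j n e j e~ ḍ~ l~ e~

From /ḍ/ at 10 rightward: 11 /j/ blocks.
From /ḍ/ at 10 leftward: 9 /j/ blocks.
From /ḍ/ at 16 rightward: 17 /l/ → [+RTR]; 18 /e/ → [+RTR]; word edge.
From /ḍ/ at 16 leftward: 15 /e/ → [+RTR]; 14 /j/ blocks.
Targets with no active source: positions 1 2 4 12 13 stay [-emphatic].
[+RTR] positions on the surface: 10 15 16 17 18.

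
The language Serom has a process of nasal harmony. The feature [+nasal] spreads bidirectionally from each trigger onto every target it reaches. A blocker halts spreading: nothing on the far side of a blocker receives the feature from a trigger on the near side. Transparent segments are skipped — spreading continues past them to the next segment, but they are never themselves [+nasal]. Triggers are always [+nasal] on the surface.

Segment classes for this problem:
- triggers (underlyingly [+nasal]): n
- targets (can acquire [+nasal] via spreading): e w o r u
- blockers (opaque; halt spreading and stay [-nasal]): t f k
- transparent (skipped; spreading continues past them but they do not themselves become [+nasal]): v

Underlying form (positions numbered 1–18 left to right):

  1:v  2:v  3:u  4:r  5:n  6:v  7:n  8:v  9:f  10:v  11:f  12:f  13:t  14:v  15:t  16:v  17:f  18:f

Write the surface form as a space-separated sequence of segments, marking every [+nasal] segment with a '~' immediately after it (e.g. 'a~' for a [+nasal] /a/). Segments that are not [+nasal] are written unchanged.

v v u~ r~ n~ v n~ v f v f f t v t v f f

From /n/ at 5 rightward: 6 /v/ transparent; 7 /n/ is itself a trigger — this domain ends here.
From /n/ at 5 leftward: 4 /r/ → [+nasal]; 3 /u/ → [+nasal]; 2 /v/ transparent; 1 /v/ transparent; word edge.
From /n/ at 7 rightward: 8 /v/ transparent; 9 /f/ blocks.
From /n/ at 7 leftward: 6 /v/ transparent; 5 /n/ is itself a trigger — this domain ends here.
[+nasal] positions on the surface: 3 4 5 7.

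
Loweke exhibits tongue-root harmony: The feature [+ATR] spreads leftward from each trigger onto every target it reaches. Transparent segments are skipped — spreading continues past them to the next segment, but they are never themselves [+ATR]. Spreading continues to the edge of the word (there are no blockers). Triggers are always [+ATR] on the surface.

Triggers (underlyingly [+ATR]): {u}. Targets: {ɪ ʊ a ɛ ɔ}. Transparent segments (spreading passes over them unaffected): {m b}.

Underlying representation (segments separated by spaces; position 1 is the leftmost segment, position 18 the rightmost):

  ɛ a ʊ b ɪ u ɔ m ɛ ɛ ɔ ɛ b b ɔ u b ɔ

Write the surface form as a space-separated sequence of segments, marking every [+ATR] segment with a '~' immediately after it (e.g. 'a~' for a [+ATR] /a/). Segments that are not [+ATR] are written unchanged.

From /u/ at 6 leftward: 5 /ɪ/ → [+ATR]; 4 /b/ transparent; 3 /ʊ/ → [+ATR]; 2 /a/ → [+ATR]; 1 /ɛ/ → [+ATR]; word edge.
From /u/ at 16 leftward: 15 /ɔ/ → [+ATR]; 14 /b/ transparent; 13 /b/ transparent; 12 /ɛ/ → [+ATR]; 11 /ɔ/ → [+ATR]; 10 /ɛ/ → [+ATR]; 9 /ɛ/ → [+ATR]; 8 /m/ transparent; 7 /ɔ/ → [+ATR]; 6 /u/ is itself a trigger — this domain ends here.
Target with no active source: position 18 stays [-ATR].
[+ATR] positions on the surface: 1 2 3 5 6 7 9 10 11 12 15 16.

ɛ~ a~ ʊ~ b ɪ~ u~ ɔ~ m ɛ~ ɛ~ ɔ~ ɛ~ b b ɔ~ u~ b ɔ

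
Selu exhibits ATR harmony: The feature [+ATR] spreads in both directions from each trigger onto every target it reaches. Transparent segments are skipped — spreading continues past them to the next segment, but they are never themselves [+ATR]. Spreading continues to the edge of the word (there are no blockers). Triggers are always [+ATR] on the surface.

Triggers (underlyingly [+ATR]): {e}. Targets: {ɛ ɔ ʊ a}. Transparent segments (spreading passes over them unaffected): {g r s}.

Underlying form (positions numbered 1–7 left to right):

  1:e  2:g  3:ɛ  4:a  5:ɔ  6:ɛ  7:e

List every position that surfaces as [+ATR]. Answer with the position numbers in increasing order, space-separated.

From /e/ at 1 rightward: 2 /g/ transparent; 3 /ɛ/ → [+ATR]; 4 /a/ → [+ATR]; 5 /ɔ/ → [+ATR]; 6 /ɛ/ → [+ATR]; 7 /e/ is itself a trigger — this domain ends here.
From /e/ at 1 leftward: word edge.
From /e/ at 7 rightward: word edge.
From /e/ at 7 leftward: 6 /ɛ/ → [+ATR]; 5 /ɔ/ → [+ATR]; 4 /a/ → [+ATR]; 3 /ɛ/ → [+ATR]; 2 /g/ transparent; 1 /e/ is itself a trigger — this domain ends here.

1 3 4 5 6 7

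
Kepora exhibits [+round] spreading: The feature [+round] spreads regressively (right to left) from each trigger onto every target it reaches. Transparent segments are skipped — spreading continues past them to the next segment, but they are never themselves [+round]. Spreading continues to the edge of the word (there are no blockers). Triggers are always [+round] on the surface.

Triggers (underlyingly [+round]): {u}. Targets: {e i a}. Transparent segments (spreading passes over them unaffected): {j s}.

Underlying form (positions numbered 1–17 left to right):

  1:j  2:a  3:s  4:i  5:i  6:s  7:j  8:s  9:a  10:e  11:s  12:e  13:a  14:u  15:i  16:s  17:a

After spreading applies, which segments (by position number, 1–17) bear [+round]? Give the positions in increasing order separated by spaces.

2 4 5 9 10 12 13 14

From /u/ at 14 leftward: 13 /a/ → [+round]; 12 /e/ → [+round]; 11 /s/ transparent; 10 /e/ → [+round]; 9 /a/ → [+round]; 8 /s/ transparent; 7 /j/ transparent; 6 /s/ transparent; 5 /i/ → [+round]; 4 /i/ → [+round]; 3 /s/ transparent; 2 /a/ → [+round]; 1 /j/ transparent; word edge.
Targets with no active source: positions 15 17 stay [-round].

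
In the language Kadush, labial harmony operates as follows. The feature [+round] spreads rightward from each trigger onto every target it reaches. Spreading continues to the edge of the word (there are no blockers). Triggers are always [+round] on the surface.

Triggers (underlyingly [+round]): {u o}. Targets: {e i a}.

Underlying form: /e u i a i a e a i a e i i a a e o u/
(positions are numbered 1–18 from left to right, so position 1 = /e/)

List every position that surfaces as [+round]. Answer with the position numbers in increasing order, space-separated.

2 3 4 5 6 7 8 9 10 11 12 13 14 15 16 17 18

From /u/ at 2 rightward: 3 /i/ → [+round]; 4 /a/ → [+round]; 5 /i/ → [+round]; 6 /a/ → [+round]; 7 /e/ → [+round]; 8 /a/ → [+round]; 9 /i/ → [+round]; 10 /a/ → [+round]; 11 /e/ → [+round]; 12 /i/ → [+round]; 13 /i/ → [+round]; 14 /a/ → [+round]; 15 /a/ → [+round]; 16 /e/ → [+round]; 17 /o/ is itself a trigger — this domain ends here.
From /o/ at 17 rightward: 18 /u/ is itself a trigger — this domain ends here.
From /u/ at 18 rightward: word edge.
Target with no active source: position 1 stays [-round].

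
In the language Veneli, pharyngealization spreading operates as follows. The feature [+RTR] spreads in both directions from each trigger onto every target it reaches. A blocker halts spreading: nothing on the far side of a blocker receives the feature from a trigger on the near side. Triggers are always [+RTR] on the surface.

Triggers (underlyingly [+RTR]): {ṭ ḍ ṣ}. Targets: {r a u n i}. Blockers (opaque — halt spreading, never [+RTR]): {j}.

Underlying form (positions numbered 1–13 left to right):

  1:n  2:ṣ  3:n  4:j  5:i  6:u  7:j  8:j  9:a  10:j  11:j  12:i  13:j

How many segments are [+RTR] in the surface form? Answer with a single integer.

3

From /ṣ/ at 2 rightward: 3 /n/ → [+RTR]; 4 /j/ blocks.
From /ṣ/ at 2 leftward: 1 /n/ → [+RTR]; word edge.
Targets with no active source: positions 5 6 9 12 stay [-emphatic].
[+RTR] positions on the surface: 1 2 3.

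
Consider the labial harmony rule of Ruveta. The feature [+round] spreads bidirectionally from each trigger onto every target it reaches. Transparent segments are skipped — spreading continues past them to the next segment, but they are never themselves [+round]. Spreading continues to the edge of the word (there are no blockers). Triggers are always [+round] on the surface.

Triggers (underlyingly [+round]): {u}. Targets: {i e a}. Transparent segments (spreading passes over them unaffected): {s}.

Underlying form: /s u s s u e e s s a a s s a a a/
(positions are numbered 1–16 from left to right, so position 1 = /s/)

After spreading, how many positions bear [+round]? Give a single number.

9

From /u/ at 2 rightward: 3 /s/ transparent; 4 /s/ transparent; 5 /u/ is itself a trigger — this domain ends here.
From /u/ at 2 leftward: 1 /s/ transparent; word edge.
From /u/ at 5 rightward: 6 /e/ → [+round]; 7 /e/ → [+round]; 8 /s/ transparent; 9 /s/ transparent; 10 /a/ → [+round]; 11 /a/ → [+round]; 12 /s/ transparent; 13 /s/ transparent; 14 /a/ → [+round]; 15 /a/ → [+round]; 16 /a/ → [+round]; word edge.
From /u/ at 5 leftward: 4 /s/ transparent; 3 /s/ transparent; 2 /u/ is itself a trigger — this domain ends here.
[+round] positions on the surface: 2 5 6 7 10 11 14 15 16.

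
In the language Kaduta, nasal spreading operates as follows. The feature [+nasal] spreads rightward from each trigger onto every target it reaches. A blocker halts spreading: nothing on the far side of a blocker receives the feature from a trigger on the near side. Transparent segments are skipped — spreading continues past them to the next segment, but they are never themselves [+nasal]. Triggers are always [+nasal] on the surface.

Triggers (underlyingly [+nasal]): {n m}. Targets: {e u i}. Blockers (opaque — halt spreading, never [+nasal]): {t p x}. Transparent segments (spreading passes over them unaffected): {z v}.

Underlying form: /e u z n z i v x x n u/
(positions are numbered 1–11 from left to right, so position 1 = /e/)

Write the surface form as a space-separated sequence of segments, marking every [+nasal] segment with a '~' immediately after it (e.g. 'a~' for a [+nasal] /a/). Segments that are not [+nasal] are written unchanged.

From /n/ at 4 rightward: 5 /z/ transparent; 6 /i/ → [+nasal]; 7 /v/ transparent; 8 /x/ blocks.
From /n/ at 10 rightward: 11 /u/ → [+nasal]; word edge.
Targets with no active source: positions 1 2 stay [-nasal].
[+nasal] positions on the surface: 4 6 10 11.

e u z n~ z i~ v x x n~ u~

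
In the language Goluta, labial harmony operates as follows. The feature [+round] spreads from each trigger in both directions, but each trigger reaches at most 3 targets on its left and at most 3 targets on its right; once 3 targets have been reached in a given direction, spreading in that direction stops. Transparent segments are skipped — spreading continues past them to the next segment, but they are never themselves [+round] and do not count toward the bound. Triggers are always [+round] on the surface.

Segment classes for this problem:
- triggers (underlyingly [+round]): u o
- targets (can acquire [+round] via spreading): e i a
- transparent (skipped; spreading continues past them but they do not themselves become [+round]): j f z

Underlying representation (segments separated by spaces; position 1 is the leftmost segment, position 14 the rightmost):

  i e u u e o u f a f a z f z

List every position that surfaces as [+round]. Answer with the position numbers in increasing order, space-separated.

From /u/ at 3 rightward: 4 /u/ is itself a trigger — this domain ends here.
From /u/ at 3 leftward: 2 /e/ → [+round]; 1 /i/ → [+round]; word edge.
From /u/ at 4 rightward: 5 /e/ → [+round]; 6 /o/ is itself a trigger — this domain ends here.
From /u/ at 4 leftward: 3 /u/ is itself a trigger — this domain ends here.
From /o/ at 6 rightward: 7 /u/ is itself a trigger — this domain ends here.
From /o/ at 6 leftward: 5 /e/ → [+round]; 4 /u/ is itself a trigger — this domain ends here.
From /u/ at 7 rightward: 8 /f/ transparent; 9 /a/ → [+round]; 10 /f/ transparent; 11 /a/ → [+round]; 12 /z/ transparent; 13 /f/ transparent; 14 /z/ transparent; word edge.
From /u/ at 7 leftward: 6 /o/ is itself a trigger — this domain ends here.

1 2 3 4 5 6 7 9 11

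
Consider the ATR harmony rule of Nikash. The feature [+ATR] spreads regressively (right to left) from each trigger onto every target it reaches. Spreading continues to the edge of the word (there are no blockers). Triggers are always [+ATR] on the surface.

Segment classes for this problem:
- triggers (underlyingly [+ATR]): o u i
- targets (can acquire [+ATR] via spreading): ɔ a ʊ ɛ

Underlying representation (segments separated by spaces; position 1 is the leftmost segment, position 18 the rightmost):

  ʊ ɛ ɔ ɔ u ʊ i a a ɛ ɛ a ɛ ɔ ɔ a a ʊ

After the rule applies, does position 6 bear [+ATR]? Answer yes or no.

From /u/ at 5 leftward: 4 /ɔ/ → [+ATR]; 3 /ɔ/ → [+ATR]; 2 /ɛ/ → [+ATR]; 1 /ʊ/ → [+ATR]; word edge.
From /i/ at 7 leftward: 6 /ʊ/ → [+ATR]; 5 /u/ is itself a trigger — this domain ends here.
Targets with no active source: positions 8 9 10 11 12 13 14 15 16 17 18 stay [-ATR].
[+ATR] positions on the surface: 1 2 3 4 5 6 7.

yes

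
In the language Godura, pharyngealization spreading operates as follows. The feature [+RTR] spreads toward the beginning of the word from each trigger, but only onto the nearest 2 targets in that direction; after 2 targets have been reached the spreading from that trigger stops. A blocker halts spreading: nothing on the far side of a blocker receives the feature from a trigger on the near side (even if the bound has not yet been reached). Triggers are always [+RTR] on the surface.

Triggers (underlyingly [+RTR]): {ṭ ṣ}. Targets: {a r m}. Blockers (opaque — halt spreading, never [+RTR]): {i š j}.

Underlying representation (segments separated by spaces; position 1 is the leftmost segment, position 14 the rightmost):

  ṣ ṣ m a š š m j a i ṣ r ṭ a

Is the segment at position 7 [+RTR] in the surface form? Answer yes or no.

From /ṣ/ at 1 leftward: word edge.
From /ṣ/ at 2 leftward: 1 /ṣ/ is itself a trigger — this domain ends here.
From /ṣ/ at 11 leftward: 10 /i/ blocks.
From /ṭ/ at 13 leftward: 12 /r/ → [+RTR]; 11 /ṣ/ is itself a trigger — this domain ends here.
Targets with no active source: positions 3 4 7 9 14 stay [-emphatic].
[+RTR] positions on the surface: 1 2 11 12 13.

no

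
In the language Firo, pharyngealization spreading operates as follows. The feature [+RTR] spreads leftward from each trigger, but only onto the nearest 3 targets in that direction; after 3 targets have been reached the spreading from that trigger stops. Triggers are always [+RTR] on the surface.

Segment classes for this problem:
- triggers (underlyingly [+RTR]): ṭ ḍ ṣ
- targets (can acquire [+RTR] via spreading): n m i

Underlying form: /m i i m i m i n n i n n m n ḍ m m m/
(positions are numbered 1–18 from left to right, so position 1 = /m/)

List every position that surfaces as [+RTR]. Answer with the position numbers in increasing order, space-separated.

From /ḍ/ at 15 leftward: 14 /n/ → [+RTR]; 13 /m/ → [+RTR]; 12 /n/ → [+RTR]; bound reached.
Targets with no active source: positions 1 2 3 4 5 6 7 8 9 10 11 16 17 18 stay [-emphatic].

12 13 14 15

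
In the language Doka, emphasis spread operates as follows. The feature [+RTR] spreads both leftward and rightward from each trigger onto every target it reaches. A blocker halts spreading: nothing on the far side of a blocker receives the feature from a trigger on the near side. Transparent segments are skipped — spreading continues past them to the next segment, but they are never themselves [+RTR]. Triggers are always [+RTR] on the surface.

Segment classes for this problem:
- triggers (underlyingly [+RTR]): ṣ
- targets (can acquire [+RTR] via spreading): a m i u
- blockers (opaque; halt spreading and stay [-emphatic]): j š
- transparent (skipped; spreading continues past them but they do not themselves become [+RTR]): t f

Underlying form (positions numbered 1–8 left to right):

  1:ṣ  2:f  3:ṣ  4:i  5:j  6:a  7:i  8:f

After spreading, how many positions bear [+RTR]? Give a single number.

From /ṣ/ at 1 rightward: 2 /f/ transparent; 3 /ṣ/ is itself a trigger — this domain ends here.
From /ṣ/ at 1 leftward: word edge.
From /ṣ/ at 3 rightward: 4 /i/ → [+RTR]; 5 /j/ blocks.
From /ṣ/ at 3 leftward: 2 /f/ transparent; 1 /ṣ/ is itself a trigger — this domain ends here.
Targets with no active source: positions 6 7 stay [-emphatic].
[+RTR] positions on the surface: 1 3 4.

3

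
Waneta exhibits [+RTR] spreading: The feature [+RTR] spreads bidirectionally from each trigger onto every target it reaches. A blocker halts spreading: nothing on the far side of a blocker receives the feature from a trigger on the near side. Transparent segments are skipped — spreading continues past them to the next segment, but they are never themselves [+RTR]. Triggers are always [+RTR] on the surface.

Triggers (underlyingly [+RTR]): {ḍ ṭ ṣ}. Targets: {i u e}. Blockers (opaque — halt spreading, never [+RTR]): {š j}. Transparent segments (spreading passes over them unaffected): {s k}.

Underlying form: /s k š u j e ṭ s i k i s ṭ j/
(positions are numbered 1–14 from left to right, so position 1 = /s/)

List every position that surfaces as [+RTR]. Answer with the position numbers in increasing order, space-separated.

From /ṭ/ at 7 rightward: 8 /s/ transparent; 9 /i/ → [+RTR]; 10 /k/ transparent; 11 /i/ → [+RTR]; 12 /s/ transparent; 13 /ṭ/ is itself a trigger — this domain ends here.
From /ṭ/ at 7 leftward: 6 /e/ → [+RTR]; 5 /j/ blocks.
From /ṭ/ at 13 rightward: 14 /j/ blocks.
From /ṭ/ at 13 leftward: 12 /s/ transparent; 11 /i/ → [+RTR]; 10 /k/ transparent; 9 /i/ → [+RTR]; 8 /s/ transparent; 7 /ṭ/ is itself a trigger — this domain ends here.
Target with no active source: position 4 stays [-emphatic].

6 7 9 11 13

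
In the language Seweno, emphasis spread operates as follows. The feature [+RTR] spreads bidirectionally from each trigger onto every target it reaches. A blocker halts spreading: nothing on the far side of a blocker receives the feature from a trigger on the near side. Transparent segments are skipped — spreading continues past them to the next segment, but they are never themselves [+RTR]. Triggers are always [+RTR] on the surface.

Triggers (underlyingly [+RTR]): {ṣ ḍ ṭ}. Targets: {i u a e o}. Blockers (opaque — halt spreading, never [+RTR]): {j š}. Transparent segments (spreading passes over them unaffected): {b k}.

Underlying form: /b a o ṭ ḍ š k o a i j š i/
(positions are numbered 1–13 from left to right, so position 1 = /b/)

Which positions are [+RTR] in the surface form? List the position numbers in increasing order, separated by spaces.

From /ṭ/ at 4 rightward: 5 /ḍ/ is itself a trigger — this domain ends here.
From /ṭ/ at 4 leftward: 3 /o/ → [+RTR]; 2 /a/ → [+RTR]; 1 /b/ transparent; word edge.
From /ḍ/ at 5 rightward: 6 /š/ blocks.
From /ḍ/ at 5 leftward: 4 /ṭ/ is itself a trigger — this domain ends here.
Targets with no active source: positions 8 9 10 13 stay [-emphatic].

2 3 4 5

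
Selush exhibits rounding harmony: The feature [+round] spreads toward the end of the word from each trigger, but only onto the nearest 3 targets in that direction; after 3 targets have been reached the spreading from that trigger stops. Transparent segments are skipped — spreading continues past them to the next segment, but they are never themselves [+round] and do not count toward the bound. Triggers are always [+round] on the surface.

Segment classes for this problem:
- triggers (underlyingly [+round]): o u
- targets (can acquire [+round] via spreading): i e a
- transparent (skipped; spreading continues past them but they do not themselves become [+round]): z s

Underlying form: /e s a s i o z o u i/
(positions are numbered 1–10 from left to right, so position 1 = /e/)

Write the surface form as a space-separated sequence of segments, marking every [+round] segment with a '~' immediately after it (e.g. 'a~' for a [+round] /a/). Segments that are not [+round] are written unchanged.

From /o/ at 6 rightward: 7 /z/ transparent; 8 /o/ is itself a trigger — this domain ends here.
From /o/ at 8 rightward: 9 /u/ is itself a trigger — this domain ends here.
From /u/ at 9 rightward: 10 /i/ → [+round]; word edge.
Targets with no active source: positions 1 3 5 stay [-round].
[+round] positions on the surface: 6 8 9 10.

e s a s i o~ z o~ u~ i~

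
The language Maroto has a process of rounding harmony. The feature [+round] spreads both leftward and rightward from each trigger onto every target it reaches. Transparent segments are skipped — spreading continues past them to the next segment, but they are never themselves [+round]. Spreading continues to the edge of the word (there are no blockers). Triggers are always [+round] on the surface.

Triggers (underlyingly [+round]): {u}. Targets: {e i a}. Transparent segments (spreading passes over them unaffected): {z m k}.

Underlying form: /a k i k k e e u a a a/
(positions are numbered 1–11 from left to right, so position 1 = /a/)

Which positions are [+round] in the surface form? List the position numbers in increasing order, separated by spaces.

From /u/ at 8 rightward: 9 /a/ → [+round]; 10 /a/ → [+round]; 11 /a/ → [+round]; word edge.
From /u/ at 8 leftward: 7 /e/ → [+round]; 6 /e/ → [+round]; 5 /k/ transparent; 4 /k/ transparent; 3 /i/ → [+round]; 2 /k/ transparent; 1 /a/ → [+round]; word edge.

1 3 6 7 8 9 10 11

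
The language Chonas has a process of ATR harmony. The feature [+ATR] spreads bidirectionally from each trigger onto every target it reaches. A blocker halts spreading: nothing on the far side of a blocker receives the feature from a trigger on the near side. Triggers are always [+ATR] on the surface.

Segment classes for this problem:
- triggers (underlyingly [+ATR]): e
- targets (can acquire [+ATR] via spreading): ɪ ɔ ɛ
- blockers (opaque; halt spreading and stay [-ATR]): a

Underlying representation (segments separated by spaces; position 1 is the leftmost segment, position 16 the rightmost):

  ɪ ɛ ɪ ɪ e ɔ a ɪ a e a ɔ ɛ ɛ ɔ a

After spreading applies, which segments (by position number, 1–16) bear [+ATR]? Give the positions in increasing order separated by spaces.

From /e/ at 5 rightward: 6 /ɔ/ → [+ATR]; 7 /a/ blocks.
From /e/ at 5 leftward: 4 /ɪ/ → [+ATR]; 3 /ɪ/ → [+ATR]; 2 /ɛ/ → [+ATR]; 1 /ɪ/ → [+ATR]; word edge.
From /e/ at 10 rightward: 11 /a/ blocks.
From /e/ at 10 leftward: 9 /a/ blocks.
Targets with no active source: positions 8 12 13 14 15 stay [-ATR].

1 2 3 4 5 6 10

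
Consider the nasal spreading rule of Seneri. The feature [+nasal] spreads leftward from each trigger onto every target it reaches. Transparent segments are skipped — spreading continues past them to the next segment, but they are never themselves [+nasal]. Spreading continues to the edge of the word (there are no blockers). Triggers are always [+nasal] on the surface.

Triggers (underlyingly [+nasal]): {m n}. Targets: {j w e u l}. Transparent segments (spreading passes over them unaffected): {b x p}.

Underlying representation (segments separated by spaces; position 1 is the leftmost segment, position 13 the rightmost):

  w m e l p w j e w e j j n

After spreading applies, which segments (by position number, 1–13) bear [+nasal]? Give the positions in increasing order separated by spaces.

1 2 3 4 6 7 8 9 10 11 12 13

From /m/ at 2 leftward: 1 /w/ → [+nasal]; word edge.
From /n/ at 13 leftward: 12 /j/ → [+nasal]; 11 /j/ → [+nasal]; 10 /e/ → [+nasal]; 9 /w/ → [+nasal]; 8 /e/ → [+nasal]; 7 /j/ → [+nasal]; 6 /w/ → [+nasal]; 5 /p/ transparent; 4 /l/ → [+nasal]; 3 /e/ → [+nasal]; 2 /m/ is itself a trigger — this domain ends here.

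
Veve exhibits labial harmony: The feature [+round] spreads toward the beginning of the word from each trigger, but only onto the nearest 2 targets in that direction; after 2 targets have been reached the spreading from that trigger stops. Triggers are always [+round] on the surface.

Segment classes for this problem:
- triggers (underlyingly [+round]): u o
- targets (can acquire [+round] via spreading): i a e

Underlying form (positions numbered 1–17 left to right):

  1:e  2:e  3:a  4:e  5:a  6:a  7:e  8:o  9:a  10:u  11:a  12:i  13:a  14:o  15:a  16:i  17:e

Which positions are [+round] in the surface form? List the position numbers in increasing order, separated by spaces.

6 7 8 9 10 12 13 14

From /o/ at 8 leftward: 7 /e/ → [+round]; 6 /a/ → [+round]; bound reached.
From /u/ at 10 leftward: 9 /a/ → [+round]; 8 /o/ is itself a trigger — this domain ends here.
From /o/ at 14 leftward: 13 /a/ → [+round]; 12 /i/ → [+round]; bound reached.
Targets with no active source: positions 1 2 3 4 5 11 15 16 17 stay [-round].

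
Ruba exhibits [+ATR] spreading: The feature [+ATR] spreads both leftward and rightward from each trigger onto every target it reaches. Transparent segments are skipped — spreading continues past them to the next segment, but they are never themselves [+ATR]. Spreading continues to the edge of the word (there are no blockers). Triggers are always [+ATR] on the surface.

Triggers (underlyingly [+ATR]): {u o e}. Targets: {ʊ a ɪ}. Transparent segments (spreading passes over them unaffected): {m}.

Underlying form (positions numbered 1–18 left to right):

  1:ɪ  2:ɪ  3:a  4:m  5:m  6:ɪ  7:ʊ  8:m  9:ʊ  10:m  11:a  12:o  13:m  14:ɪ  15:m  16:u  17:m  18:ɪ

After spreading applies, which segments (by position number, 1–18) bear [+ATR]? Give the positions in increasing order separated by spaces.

From /o/ at 12 rightward: 13 /m/ transparent; 14 /ɪ/ → [+ATR]; 15 /m/ transparent; 16 /u/ is itself a trigger — this domain ends here.
From /o/ at 12 leftward: 11 /a/ → [+ATR]; 10 /m/ transparent; 9 /ʊ/ → [+ATR]; 8 /m/ transparent; 7 /ʊ/ → [+ATR]; 6 /ɪ/ → [+ATR]; 5 /m/ transparent; 4 /m/ transparent; 3 /a/ → [+ATR]; 2 /ɪ/ → [+ATR]; 1 /ɪ/ → [+ATR]; word edge.
From /u/ at 16 rightward: 17 /m/ transparent; 18 /ɪ/ → [+ATR]; word edge.
From /u/ at 16 leftward: 15 /m/ transparent; 14 /ɪ/ → [+ATR]; 13 /m/ transparent; 12 /o/ is itself a trigger — this domain ends here.

1 2 3 6 7 9 11 12 14 16 18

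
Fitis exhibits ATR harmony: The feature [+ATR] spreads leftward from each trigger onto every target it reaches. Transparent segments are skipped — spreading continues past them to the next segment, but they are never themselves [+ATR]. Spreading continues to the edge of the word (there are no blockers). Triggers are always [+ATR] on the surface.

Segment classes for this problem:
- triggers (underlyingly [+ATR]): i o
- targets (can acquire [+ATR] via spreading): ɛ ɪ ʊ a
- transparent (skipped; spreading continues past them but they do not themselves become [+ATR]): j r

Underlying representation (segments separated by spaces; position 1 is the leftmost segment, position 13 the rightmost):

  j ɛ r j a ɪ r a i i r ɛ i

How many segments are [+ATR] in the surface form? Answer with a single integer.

8

From /i/ at 9 leftward: 8 /a/ → [+ATR]; 7 /r/ transparent; 6 /ɪ/ → [+ATR]; 5 /a/ → [+ATR]; 4 /j/ transparent; 3 /r/ transparent; 2 /ɛ/ → [+ATR]; 1 /j/ transparent; word edge.
From /i/ at 10 leftward: 9 /i/ is itself a trigger — this domain ends here.
From /i/ at 13 leftward: 12 /ɛ/ → [+ATR]; 11 /r/ transparent; 10 /i/ is itself a trigger — this domain ends here.
[+ATR] positions on the surface: 2 5 6 8 9 10 12 13.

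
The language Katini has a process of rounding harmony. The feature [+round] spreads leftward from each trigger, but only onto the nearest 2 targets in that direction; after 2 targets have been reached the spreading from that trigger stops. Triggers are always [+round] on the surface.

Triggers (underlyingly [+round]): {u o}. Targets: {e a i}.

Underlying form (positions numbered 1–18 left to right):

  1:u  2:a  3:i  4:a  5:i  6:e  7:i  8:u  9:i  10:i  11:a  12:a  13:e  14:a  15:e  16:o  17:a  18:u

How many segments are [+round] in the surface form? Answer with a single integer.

9

From /u/ at 1 leftward: word edge.
From /u/ at 8 leftward: 7 /i/ → [+round]; 6 /e/ → [+round]; bound reached.
From /o/ at 16 leftward: 15 /e/ → [+round]; 14 /a/ → [+round]; bound reached.
From /u/ at 18 leftward: 17 /a/ → [+round]; 16 /o/ is itself a trigger — this domain ends here.
Targets with no active source: positions 2 3 4 5 9 10 11 12 13 stay [-round].
[+round] positions on the surface: 1 6 7 8 14 15 16 17 18.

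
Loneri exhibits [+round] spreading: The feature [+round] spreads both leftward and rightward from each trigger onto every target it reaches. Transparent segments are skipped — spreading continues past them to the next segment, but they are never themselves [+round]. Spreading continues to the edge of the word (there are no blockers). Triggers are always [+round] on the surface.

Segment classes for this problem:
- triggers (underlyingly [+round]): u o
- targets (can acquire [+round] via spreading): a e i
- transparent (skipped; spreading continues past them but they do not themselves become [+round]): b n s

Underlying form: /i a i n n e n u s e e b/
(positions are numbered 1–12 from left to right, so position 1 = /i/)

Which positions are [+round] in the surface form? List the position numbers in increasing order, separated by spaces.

From /u/ at 8 rightward: 9 /s/ transparent; 10 /e/ → [+round]; 11 /e/ → [+round]; 12 /b/ transparent; word edge.
From /u/ at 8 leftward: 7 /n/ transparent; 6 /e/ → [+round]; 5 /n/ transparent; 4 /n/ transparent; 3 /i/ → [+round]; 2 /a/ → [+round]; 1 /i/ → [+round]; word edge.

1 2 3 6 8 10 11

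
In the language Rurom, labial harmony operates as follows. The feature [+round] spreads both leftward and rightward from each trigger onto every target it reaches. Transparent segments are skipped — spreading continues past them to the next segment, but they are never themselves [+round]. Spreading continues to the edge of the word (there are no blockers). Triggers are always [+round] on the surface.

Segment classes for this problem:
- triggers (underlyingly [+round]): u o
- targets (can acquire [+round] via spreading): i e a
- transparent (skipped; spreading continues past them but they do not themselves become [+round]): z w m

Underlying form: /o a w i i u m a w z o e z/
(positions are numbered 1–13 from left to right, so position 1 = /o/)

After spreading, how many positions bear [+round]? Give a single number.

8

From /o/ at 1 rightward: 2 /a/ → [+round]; 3 /w/ transparent; 4 /i/ → [+round]; 5 /i/ → [+round]; 6 /u/ is itself a trigger — this domain ends here.
From /o/ at 1 leftward: word edge.
From /u/ at 6 rightward: 7 /m/ transparent; 8 /a/ → [+round]; 9 /w/ transparent; 10 /z/ transparent; 11 /o/ is itself a trigger — this domain ends here.
From /u/ at 6 leftward: 5 /i/ → [+round]; 4 /i/ → [+round]; 3 /w/ transparent; 2 /a/ → [+round]; 1 /o/ is itself a trigger — this domain ends here.
From /o/ at 11 rightward: 12 /e/ → [+round]; 13 /z/ transparent; word edge.
From /o/ at 11 leftward: 10 /z/ transparent; 9 /w/ transparent; 8 /a/ → [+round]; 7 /m/ transparent; 6 /u/ is itself a trigger — this domain ends here.
[+round] positions on the surface: 1 2 4 5 6 8 11 12.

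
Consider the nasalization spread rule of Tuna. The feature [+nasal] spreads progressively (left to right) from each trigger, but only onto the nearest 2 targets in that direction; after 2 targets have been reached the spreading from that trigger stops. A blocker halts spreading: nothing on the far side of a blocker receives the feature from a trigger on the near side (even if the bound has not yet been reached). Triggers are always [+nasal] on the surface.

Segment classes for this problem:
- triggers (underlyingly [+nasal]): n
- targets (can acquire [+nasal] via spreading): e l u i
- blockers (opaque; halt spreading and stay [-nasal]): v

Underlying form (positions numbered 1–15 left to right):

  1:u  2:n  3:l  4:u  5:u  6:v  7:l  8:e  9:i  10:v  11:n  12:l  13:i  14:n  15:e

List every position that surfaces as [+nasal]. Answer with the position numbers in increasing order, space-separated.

2 3 4 11 12 13 14 15

From /n/ at 2 rightward: 3 /l/ → [+nasal]; 4 /u/ → [+nasal]; bound reached.
From /n/ at 11 rightward: 12 /l/ → [+nasal]; 13 /i/ → [+nasal]; bound reached.
From /n/ at 14 rightward: 15 /e/ → [+nasal]; word edge.
Targets with no active source: positions 1 5 7 8 9 stay [-nasal].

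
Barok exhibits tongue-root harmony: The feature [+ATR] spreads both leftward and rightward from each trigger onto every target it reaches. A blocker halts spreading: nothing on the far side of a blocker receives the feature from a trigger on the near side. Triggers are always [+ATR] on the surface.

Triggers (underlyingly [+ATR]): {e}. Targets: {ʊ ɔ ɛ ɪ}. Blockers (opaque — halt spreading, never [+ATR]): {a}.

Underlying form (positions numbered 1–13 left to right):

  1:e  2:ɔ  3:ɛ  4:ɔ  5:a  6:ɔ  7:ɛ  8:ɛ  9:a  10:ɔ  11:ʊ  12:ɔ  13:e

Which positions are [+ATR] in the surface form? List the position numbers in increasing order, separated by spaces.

1 2 3 4 10 11 12 13

From /e/ at 1 rightward: 2 /ɔ/ → [+ATR]; 3 /ɛ/ → [+ATR]; 4 /ɔ/ → [+ATR]; 5 /a/ blocks.
From /e/ at 1 leftward: word edge.
From /e/ at 13 rightward: word edge.
From /e/ at 13 leftward: 12 /ɔ/ → [+ATR]; 11 /ʊ/ → [+ATR]; 10 /ɔ/ → [+ATR]; 9 /a/ blocks.
Targets with no active source: positions 6 7 8 stay [-ATR].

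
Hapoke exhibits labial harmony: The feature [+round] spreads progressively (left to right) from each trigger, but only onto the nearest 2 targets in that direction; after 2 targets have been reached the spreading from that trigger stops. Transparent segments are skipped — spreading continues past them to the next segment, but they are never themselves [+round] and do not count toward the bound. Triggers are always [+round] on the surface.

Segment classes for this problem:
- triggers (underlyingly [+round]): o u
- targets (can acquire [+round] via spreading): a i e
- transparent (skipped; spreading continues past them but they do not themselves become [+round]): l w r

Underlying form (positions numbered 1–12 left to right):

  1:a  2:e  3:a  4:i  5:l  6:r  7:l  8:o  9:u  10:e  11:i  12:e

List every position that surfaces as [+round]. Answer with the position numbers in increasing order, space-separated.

8 9 10 11

From /o/ at 8 rightward: 9 /u/ is itself a trigger — this domain ends here.
From /u/ at 9 rightward: 10 /e/ → [+round]; 11 /i/ → [+round]; bound reached.
Targets with no active source: positions 1 2 3 4 12 stay [-round].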